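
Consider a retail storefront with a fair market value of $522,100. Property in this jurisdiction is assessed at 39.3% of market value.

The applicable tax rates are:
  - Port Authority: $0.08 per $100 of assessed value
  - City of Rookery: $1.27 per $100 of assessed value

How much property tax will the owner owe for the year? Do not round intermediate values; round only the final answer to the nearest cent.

$2,770.00

Assessed value = $522,100 × 0.393 = $205,185.3
Port Authority: $205,185.3 × 0.0008 = $164.14824
City of Rookery: $205,185.3 × 0.0127 = $2,605.85331
Total = $164.14824 + $2,605.85331 = $2,770.00155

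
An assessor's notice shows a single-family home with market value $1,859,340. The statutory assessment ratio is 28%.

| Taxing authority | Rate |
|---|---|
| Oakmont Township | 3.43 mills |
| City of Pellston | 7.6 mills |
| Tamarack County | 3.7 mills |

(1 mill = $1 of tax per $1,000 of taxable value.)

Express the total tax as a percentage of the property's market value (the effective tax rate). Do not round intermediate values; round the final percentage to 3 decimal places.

0.412%

Assessed value = $1,859,340 × 0.28 = $520,615.2
Oakmont Township: $520,615.2 × 0.00343 = $1,785.710136
City of Pellston: $520,615.2 × 0.0076 = $3,956.67552
Tamarack County: $520,615.2 × 0.0037 = $1,926.27624
Total tax = $7,668.661896
Effective rate = $7,668.661896 ÷ $1,859,340 = 0.412% of market value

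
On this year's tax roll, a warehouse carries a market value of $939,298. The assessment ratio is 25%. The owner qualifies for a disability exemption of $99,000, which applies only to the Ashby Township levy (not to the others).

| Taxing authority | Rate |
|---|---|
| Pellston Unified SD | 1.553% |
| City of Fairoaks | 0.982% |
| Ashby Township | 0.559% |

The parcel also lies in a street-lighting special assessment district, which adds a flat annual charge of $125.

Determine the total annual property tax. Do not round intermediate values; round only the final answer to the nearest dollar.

Assessed value = $939,298 × 0.25 = $234,824.5
Pellston Unified SD: $234,824.5 × 0.01553 = $3,646.824485
City of Fairoaks: $234,824.5 × 0.00982 = $2,305.97659
Ashby Township: ($234,824.5 − $99,000) × 0.00559 = $135,824.5 × 0.00559 = $759.258955
Levies subtotal = $6,712.06003
Total = $6,712.06003 + $125 = $6,837.06003

$6,837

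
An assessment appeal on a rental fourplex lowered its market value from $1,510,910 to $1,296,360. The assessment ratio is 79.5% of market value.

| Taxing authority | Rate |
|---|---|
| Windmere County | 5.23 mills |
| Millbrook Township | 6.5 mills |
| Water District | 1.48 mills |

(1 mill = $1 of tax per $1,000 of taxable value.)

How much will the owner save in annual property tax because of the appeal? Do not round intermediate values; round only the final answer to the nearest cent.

$2,253.19

Old assessed value = $1,510,910 × 0.795 = $1,201,173.45
New assessed value = $1,296,360 × 0.795 = $1,030,606.2
Combined rate = 0.00523 + 0.0065 + 0.00148 = 0.01321
Old tax = $1,201,173.45 × 0.01321 = $15,867.5012745
New tax = $1,030,606.2 × 0.01321 = $13,614.307902
Reduction = $15,867.5012745 − $13,614.307902 = $2,253.1933725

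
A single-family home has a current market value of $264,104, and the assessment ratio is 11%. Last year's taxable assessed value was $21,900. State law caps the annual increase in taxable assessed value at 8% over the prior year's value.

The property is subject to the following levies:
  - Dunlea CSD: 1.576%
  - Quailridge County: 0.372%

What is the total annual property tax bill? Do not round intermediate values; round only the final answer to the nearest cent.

Uncapped assessed value = $264,104 × 0.11 = $29,051.44
Cap limit = $21,900 × 1.08 = $23,652
Taxable assessed value = min($29,051.44, $23,652) = $23,652 (cap binds)
Dunlea CSD: $23,652 × 0.01576 = $372.75552
Quailridge County: $23,652 × 0.00372 = $87.98544
Total = $460.74096

$460.74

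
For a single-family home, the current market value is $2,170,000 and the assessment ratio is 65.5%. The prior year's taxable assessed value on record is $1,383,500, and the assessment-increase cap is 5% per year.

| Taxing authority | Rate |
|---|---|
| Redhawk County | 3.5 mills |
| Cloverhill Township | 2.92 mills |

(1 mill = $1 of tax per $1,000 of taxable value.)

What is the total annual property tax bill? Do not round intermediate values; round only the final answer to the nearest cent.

Uncapped assessed value = $2,170,000 × 0.655 = $1,421,350
Cap limit = $1,383,500 × 1.05 = $1,452,675
Taxable assessed value = min($1,421,350, $1,452,675) = $1,421,350 (cap does not bind)
Redhawk County: $1,421,350 × 0.0035 = $4,974.725
Cloverhill Township: $1,421,350 × 0.00292 = $4,150.342
Total = $9,125.067

$9,125.07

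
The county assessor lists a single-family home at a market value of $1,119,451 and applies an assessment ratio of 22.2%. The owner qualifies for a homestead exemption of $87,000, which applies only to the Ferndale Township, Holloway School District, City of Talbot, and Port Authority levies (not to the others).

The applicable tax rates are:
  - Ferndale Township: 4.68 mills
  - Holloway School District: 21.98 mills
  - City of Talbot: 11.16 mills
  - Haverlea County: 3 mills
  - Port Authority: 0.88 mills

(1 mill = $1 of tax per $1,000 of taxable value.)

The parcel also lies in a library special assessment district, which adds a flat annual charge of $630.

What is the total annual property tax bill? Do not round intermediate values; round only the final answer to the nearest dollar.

$7,626

Assessed value = $1,119,451 × 0.222 = $248,518.122
Ferndale Township: ($248,518.122 − $87,000) × 0.00468 = $161,518.122 × 0.00468 = $755.90481096
Holloway School District: ($248,518.122 − $87,000) × 0.02198 = $161,518.122 × 0.02198 = $3,550.16832156
City of Talbot: ($248,518.122 − $87,000) × 0.01116 = $161,518.122 × 0.01116 = $1,802.54224152
Haverlea County: $248,518.122 × 0.003 = $745.554366
Port Authority: ($248,518.122 − $87,000) × 0.00088 = $161,518.122 × 0.00088 = $142.13594736
Levies subtotal = $6,996.3056874
Total = $6,996.3056874 + $630 = $7,626.3056874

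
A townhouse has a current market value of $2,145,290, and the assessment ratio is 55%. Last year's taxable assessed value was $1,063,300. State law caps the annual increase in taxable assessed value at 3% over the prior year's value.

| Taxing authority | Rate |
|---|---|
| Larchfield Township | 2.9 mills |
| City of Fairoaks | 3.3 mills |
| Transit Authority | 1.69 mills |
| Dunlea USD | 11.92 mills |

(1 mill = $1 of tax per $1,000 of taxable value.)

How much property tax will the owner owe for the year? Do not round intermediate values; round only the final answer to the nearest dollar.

$21,696

Uncapped assessed value = $2,145,290 × 0.55 = $1,179,909.5
Cap limit = $1,063,300 × 1.03 = $1,095,199
Taxable assessed value = min($1,179,909.5, $1,095,199) = $1,095,199 (cap binds)
Larchfield Township: $1,095,199 × 0.0029 = $3,176.0771
City of Fairoaks: $1,095,199 × 0.0033 = $3,614.1567
Transit Authority: $1,095,199 × 0.00169 = $1,850.88631
Dunlea USD: $1,095,199 × 0.01192 = $13,054.77208
Total = $21,695.89219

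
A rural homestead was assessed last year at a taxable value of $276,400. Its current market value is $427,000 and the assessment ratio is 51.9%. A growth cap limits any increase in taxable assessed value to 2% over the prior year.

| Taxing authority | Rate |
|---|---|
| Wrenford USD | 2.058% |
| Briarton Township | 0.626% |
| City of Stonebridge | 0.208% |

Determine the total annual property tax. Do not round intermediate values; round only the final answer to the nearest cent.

Uncapped assessed value = $427,000 × 0.519 = $221,613
Cap limit = $276,400 × 1.02 = $281,928
Taxable assessed value = min($221,613, $281,928) = $221,613 (cap does not bind)
Wrenford USD: $221,613 × 0.02058 = $4,560.79554
Briarton Township: $221,613 × 0.00626 = $1,387.29738
City of Stonebridge: $221,613 × 0.00208 = $460.95504
Total = $6,409.04796

$6,409.05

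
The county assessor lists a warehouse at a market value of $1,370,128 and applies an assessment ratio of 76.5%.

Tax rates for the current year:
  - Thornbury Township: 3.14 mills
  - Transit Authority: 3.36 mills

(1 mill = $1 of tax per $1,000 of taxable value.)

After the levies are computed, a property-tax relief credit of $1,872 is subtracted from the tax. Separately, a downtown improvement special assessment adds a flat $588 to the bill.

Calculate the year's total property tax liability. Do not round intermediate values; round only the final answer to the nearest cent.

$5,528.96

Assessed value = $1,370,128 × 0.765 = $1,048,147.92
Thornbury Township: $1,048,147.92 × 0.00314 = $3,291.1844688
Transit Authority: $1,048,147.92 × 0.00336 = $3,521.7770112
Levies subtotal = $6,812.96148
After credit = $6,812.96148 − $1,872 = $4,940.96148
Total = $4,940.96148 + $588 = $5,528.96148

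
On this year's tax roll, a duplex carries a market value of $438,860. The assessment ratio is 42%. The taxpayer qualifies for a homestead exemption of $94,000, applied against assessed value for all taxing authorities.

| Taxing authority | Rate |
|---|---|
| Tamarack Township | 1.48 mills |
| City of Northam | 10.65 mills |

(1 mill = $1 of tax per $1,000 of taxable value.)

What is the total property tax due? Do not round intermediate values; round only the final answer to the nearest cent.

$1,095.60

Assessed value = $438,860 × 0.42 = $184,321.2
Taxable value = $184,321.2 − $94,000 = $90,321.2
Tamarack Township: $90,321.2 × 0.00148 = $133.675376
City of Northam: $90,321.2 × 0.01065 = $961.92078
Total = $133.675376 + $961.92078 = $1,095.596156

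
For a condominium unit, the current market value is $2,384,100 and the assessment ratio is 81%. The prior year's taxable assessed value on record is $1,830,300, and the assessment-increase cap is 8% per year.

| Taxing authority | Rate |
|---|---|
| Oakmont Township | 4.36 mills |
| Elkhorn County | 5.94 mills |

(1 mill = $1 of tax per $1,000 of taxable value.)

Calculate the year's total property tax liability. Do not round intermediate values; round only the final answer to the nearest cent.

$19,890.55

Uncapped assessed value = $2,384,100 × 0.81 = $1,931,121
Cap limit = $1,830,300 × 1.08 = $1,976,724
Taxable assessed value = min($1,931,121, $1,976,724) = $1,931,121 (cap does not bind)
Oakmont Township: $1,931,121 × 0.00436 = $8,419.68756
Elkhorn County: $1,931,121 × 0.00594 = $11,470.85874
Total = $19,890.5463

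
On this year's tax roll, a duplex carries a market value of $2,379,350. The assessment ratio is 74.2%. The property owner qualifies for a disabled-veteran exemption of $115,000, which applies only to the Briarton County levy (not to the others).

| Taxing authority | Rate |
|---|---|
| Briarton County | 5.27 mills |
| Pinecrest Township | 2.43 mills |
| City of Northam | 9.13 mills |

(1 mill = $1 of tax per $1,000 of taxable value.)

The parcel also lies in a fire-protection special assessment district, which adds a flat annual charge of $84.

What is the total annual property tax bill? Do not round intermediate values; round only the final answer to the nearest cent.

Assessed value = $2,379,350 × 0.742 = $1,765,477.7
Briarton County: ($1,765,477.7 − $115,000) × 0.00527 = $1,650,477.7 × 0.00527 = $8,698.017479
Pinecrest Township: $1,765,477.7 × 0.00243 = $4,290.110811
City of Northam: $1,765,477.7 × 0.00913 = $16,118.811401
Levies subtotal = $29,106.939691
Total = $29,106.939691 + $84 = $29,190.939691

$29,190.94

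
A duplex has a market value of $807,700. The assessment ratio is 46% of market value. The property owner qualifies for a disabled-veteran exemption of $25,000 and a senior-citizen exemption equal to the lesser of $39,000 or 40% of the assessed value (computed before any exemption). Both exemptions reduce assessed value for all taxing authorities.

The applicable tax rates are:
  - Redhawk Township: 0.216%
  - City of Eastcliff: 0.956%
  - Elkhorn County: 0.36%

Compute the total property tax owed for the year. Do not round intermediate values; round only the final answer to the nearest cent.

$4,711.54

Assessed value = $807,700 × 0.46 = $371,542
Senior-citizen exemption = min($39,000, 40% × $371,542) = min($39,000, $148,616.8) = $39,000 (dollar cap binds)
Taxable value = $371,542 − $25,000 − $39,000 = $307,542
Redhawk Township: $307,542 × 0.00216 = $664.29072
City of Eastcliff: $307,542 × 0.00956 = $2,940.10152
Elkhorn County: $307,542 × 0.0036 = $1,107.1512
Total = $4,711.54344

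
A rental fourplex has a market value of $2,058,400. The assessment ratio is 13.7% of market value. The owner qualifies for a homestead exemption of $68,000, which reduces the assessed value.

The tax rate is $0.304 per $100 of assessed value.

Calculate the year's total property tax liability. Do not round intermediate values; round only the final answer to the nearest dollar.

Assessed value = $2,058,400 × 0.137 = $282,000.8
Taxable value = $282,000.8 − $68,000 = $214,000.8
Tax = $214,000.8 × 0.00304 = $650.562432

$651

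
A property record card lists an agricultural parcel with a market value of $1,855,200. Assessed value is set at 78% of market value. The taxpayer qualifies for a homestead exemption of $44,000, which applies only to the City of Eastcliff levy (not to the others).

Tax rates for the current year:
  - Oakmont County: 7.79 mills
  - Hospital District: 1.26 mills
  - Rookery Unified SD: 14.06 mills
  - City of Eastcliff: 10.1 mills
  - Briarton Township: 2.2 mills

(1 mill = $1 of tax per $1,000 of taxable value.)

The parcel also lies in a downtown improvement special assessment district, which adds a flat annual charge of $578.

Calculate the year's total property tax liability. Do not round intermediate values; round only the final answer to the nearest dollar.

Assessed value = $1,855,200 × 0.78 = $1,447,056
Oakmont County: $1,447,056 × 0.00779 = $11,272.56624
Hospital District: $1,447,056 × 0.00126 = $1,823.29056
Rookery Unified SD: $1,447,056 × 0.01406 = $20,345.60736
City of Eastcliff: ($1,447,056 − $44,000) × 0.0101 = $1,403,056 × 0.0101 = $14,170.8656
Briarton Township: $1,447,056 × 0.0022 = $3,183.5232
Levies subtotal = $50,795.85296
Total = $50,795.85296 + $578 = $51,373.85296

$51,374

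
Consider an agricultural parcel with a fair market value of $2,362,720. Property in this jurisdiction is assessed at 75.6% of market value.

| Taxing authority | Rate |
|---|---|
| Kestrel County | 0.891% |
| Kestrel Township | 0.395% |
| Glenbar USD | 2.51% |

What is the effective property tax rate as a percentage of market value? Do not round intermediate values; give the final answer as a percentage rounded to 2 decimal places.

2.87%

Assessed value = $2,362,720 × 0.756 = $1,786,216.32
Kestrel County: $1,786,216.32 × 0.00891 = $15,915.1874112
Kestrel Township: $1,786,216.32 × 0.00395 = $7,055.554464
Glenbar USD: $1,786,216.32 × 0.0251 = $44,834.029632
Total tax = $67,804.7715072
Effective rate = $67,804.7715072 ÷ $2,362,720 = 2.87% of market value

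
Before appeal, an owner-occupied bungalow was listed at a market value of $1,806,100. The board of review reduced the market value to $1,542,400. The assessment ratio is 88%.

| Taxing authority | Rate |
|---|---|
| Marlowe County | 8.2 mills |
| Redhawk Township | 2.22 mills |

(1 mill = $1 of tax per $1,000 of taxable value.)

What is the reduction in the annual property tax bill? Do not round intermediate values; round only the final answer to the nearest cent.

$2,418.02

Old assessed value = $1,806,100 × 0.88 = $1,589,368
New assessed value = $1,542,400 × 0.88 = $1,357,312
Combined rate = 0.0082 + 0.00222 = 0.01042
Old tax = $1,589,368 × 0.01042 = $16,561.21456
New tax = $1,357,312 × 0.01042 = $14,143.19104
Reduction = $16,561.21456 − $14,143.19104 = $2,418.02352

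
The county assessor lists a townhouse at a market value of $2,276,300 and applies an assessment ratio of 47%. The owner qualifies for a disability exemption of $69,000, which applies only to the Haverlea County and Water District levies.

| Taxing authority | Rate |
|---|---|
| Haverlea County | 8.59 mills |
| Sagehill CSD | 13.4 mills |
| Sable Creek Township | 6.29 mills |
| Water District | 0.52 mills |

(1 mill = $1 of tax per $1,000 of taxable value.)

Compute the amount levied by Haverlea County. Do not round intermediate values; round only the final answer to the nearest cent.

Assessed value = $2,276,300 × 0.47 = $1,069,861
Haverlea County taxable value = $1,069,861 − $69,000 = $1,000,861
Haverlea County levy = $1,000,861 × 0.00859 = $8,597.39599

$8,597.40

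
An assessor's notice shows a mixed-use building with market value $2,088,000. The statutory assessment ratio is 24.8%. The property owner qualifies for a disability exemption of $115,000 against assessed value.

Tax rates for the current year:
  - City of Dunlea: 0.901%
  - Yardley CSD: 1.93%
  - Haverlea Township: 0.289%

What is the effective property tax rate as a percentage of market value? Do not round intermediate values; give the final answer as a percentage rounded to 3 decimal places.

0.602%

Assessed value = $2,088,000 × 0.248 = $517,824
Taxable value = $517,824 − $115,000 = $402,824
City of Dunlea: $402,824 × 0.00901 = $3,629.44424
Yardley CSD: $402,824 × 0.0193 = $7,774.5032
Haverlea Township: $402,824 × 0.00289 = $1,164.16136
Total tax = $12,568.1088
Effective rate = $12,568.1088 ÷ $2,088,000 = 0.602% of market value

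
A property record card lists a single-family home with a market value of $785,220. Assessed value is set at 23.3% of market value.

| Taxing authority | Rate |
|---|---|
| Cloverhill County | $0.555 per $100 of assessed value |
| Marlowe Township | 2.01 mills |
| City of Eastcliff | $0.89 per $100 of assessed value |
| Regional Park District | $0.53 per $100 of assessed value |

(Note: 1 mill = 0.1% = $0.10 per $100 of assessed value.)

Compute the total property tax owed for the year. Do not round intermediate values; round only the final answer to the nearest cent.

$3,981.13

Assessed value = $785,220 × 0.233 = $182,956.26
Cloverhill County: $182,956.26 × 0.00555 = $1,015.407243
Marlowe Township: $182,956.26 × 0.00201 = $367.7420826
City of Eastcliff: $182,956.26 × 0.0089 = $1,628.310714
Regional Park District: $182,956.26 × 0.0053 = $969.668178
Total = $3,981.1282176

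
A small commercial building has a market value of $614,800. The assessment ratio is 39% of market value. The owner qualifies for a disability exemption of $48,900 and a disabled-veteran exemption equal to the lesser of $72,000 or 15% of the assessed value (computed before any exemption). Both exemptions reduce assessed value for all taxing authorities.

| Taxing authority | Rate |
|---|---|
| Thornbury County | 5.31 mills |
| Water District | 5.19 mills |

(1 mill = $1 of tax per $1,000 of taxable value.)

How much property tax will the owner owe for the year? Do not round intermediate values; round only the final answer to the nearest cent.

Assessed value = $614,800 × 0.39 = $239,772
Disabled-veteran exemption = min($72,000, 15% × $239,772) = min($72,000, $35,965.8) = $35,965.8 (percentage binds)
Taxable value = $239,772 − $48,900 − $35,965.8 = $154,906.2
Thornbury County: $154,906.2 × 0.00531 = $822.551922
Water District: $154,906.2 × 0.00519 = $803.963178
Total = $1,626.5151

$1,626.52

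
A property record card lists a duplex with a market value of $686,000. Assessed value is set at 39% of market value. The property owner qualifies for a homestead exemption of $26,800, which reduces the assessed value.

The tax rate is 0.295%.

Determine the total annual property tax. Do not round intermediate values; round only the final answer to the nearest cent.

$710.18

Assessed value = $686,000 × 0.39 = $267,540
Taxable value = $267,540 − $26,800 = $240,740
Tax = $240,740 × 0.00295 = $710.183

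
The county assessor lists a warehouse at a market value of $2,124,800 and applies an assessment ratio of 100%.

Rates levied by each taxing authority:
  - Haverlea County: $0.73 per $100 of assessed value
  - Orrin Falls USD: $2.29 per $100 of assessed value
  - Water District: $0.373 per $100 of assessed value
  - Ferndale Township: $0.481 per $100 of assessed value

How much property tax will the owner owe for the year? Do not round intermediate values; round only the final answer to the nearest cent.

$82,314.75

Assessed value = $2,124,800 × 1 = $2,124,800
Haverlea County: $2,124,800 × 0.0073 = $15,511.04
Orrin Falls USD: $2,124,800 × 0.0229 = $48,657.92
Water District: $2,124,800 × 0.00373 = $7,925.504
Ferndale Township: $2,124,800 × 0.00481 = $10,220.288
Total = $15,511.04 + $48,657.92 + $7,925.504 + $10,220.288 = $82,314.752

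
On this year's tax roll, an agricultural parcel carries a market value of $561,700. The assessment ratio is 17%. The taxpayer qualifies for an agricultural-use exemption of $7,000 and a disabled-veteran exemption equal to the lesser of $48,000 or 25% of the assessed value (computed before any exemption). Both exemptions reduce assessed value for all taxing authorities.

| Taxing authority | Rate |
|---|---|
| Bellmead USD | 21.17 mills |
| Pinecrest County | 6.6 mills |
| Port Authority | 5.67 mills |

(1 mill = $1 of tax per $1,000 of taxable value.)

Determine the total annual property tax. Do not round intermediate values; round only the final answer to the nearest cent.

Assessed value = $561,700 × 0.17 = $95,489
Disabled-veteran exemption = min($48,000, 25% × $95,489) = min($48,000, $23,872.25) = $23,872.25 (percentage binds)
Taxable value = $95,489 − $7,000 − $23,872.25 = $64,616.75
Bellmead USD: $64,616.75 × 0.02117 = $1,367.9365975
Pinecrest County: $64,616.75 × 0.0066 = $426.47055
Port Authority: $64,616.75 × 0.00567 = $366.3769725
Total = $2,160.78412

$2,160.78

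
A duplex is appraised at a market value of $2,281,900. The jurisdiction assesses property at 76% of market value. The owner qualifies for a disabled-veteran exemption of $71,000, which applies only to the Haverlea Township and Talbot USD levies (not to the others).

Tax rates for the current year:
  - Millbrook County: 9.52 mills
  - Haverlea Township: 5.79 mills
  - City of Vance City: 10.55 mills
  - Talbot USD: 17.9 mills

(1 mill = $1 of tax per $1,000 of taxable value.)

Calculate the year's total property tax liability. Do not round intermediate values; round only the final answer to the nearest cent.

$74,208.53

Assessed value = $2,281,900 × 0.76 = $1,734,244
Millbrook County: $1,734,244 × 0.00952 = $16,510.00288
Haverlea Township: ($1,734,244 − $71,000) × 0.00579 = $1,663,244 × 0.00579 = $9,630.18276
City of Vance City: $1,734,244 × 0.01055 = $18,296.2742
Talbot USD: ($1,734,244 − $71,000) × 0.0179 = $1,663,244 × 0.0179 = $29,772.0676
Total = $74,208.52744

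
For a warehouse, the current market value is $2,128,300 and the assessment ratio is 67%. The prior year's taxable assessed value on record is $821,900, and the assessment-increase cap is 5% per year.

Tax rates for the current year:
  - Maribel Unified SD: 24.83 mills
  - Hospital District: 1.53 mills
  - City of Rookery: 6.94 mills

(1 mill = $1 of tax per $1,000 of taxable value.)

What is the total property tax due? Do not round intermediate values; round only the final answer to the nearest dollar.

$28,738

Uncapped assessed value = $2,128,300 × 0.67 = $1,425,961
Cap limit = $821,900 × 1.05 = $862,995
Taxable assessed value = min($1,425,961, $862,995) = $862,995 (cap binds)
Maribel Unified SD: $862,995 × 0.02483 = $21,428.16585
Hospital District: $862,995 × 0.00153 = $1,320.38235
City of Rookery: $862,995 × 0.00694 = $5,989.1853
Total = $28,737.7335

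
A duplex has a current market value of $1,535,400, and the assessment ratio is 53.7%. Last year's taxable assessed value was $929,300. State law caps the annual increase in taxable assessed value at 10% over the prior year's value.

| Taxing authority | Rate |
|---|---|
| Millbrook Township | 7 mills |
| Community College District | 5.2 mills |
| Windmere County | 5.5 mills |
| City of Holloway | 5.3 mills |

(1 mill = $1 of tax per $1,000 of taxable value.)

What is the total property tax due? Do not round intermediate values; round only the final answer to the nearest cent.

$18,963.73

Uncapped assessed value = $1,535,400 × 0.537 = $824,509.8
Cap limit = $929,300 × 1.1 = $1,022,230
Taxable assessed value = min($824,509.8, $1,022,230) = $824,509.8 (cap does not bind)
Millbrook Township: $824,509.8 × 0.007 = $5,771.5686
Community College District: $824,509.8 × 0.0052 = $4,287.45096
Windmere County: $824,509.8 × 0.0055 = $4,534.8039
City of Holloway: $824,509.8 × 0.0053 = $4,369.90194
Total = $18,963.7254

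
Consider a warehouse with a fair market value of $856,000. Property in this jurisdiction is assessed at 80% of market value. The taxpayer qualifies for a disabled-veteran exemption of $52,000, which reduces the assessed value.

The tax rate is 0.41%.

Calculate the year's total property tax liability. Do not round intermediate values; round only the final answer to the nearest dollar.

$2,594

Assessed value = $856,000 × 0.8 = $684,800
Taxable value = $684,800 − $52,000 = $632,800
Tax = $632,800 × 0.0041 = $2,594.48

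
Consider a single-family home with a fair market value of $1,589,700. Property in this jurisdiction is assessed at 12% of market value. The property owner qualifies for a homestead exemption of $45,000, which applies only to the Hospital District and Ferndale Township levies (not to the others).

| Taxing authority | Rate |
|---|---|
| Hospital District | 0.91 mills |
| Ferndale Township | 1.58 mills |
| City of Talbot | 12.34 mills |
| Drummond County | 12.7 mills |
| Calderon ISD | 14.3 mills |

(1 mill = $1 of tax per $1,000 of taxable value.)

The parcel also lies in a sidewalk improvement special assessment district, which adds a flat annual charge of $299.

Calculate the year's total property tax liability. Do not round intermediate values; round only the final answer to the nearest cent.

Assessed value = $1,589,700 × 0.12 = $190,764
Hospital District: ($190,764 − $45,000) × 0.00091 = $145,764 × 0.00091 = $132.64524
Ferndale Township: ($190,764 − $45,000) × 0.00158 = $145,764 × 0.00158 = $230.30712
City of Talbot: $190,764 × 0.01234 = $2,354.02776
Drummond County: $190,764 × 0.0127 = $2,422.7028
Calderon ISD: $190,764 × 0.0143 = $2,727.9252
Levies subtotal = $7,867.60812
Total = $7,867.60812 + $299 = $8,166.60812

$8,166.61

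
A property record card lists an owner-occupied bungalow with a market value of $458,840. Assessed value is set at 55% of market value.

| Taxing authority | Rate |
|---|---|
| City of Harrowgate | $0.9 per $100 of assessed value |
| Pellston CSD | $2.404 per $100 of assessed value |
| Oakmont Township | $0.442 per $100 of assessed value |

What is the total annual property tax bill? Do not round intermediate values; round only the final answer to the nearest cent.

$9,453.48

Assessed value = $458,840 × 0.55 = $252,362
City of Harrowgate: $252,362 × 0.009 = $2,271.258
Pellston CSD: $252,362 × 0.02404 = $6,066.78248
Oakmont Township: $252,362 × 0.00442 = $1,115.44004
Total = $2,271.258 + $6,066.78248 + $1,115.44004 = $9,453.48052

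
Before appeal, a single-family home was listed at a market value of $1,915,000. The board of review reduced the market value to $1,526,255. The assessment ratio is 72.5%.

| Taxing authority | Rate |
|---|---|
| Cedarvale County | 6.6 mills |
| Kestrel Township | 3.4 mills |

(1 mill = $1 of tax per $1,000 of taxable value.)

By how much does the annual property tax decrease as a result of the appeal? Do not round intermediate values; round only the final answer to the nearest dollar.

Old assessed value = $1,915,000 × 0.725 = $1,388,375
New assessed value = $1,526,255 × 0.725 = $1,106,534.875
Combined rate = 0.0066 + 0.0034 = 0.01
Old tax = $1,388,375 × 0.01 = $13,883.75
New tax = $1,106,534.875 × 0.01 = $11,065.34875
Reduction = $13,883.75 − $11,065.34875 = $2,818.40125

$2,818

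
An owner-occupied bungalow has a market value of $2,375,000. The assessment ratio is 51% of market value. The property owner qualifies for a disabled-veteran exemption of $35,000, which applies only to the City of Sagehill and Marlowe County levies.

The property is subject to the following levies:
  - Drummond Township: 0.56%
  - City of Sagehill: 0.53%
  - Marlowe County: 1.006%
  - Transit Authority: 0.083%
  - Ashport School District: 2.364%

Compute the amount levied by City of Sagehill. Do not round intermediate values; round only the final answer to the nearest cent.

$6,234.13

Assessed value = $2,375,000 × 0.51 = $1,211,250
City of Sagehill taxable value = $1,211,250 − $35,000 = $1,176,250
City of Sagehill levy = $1,176,250 × 0.0053 = $6,234.125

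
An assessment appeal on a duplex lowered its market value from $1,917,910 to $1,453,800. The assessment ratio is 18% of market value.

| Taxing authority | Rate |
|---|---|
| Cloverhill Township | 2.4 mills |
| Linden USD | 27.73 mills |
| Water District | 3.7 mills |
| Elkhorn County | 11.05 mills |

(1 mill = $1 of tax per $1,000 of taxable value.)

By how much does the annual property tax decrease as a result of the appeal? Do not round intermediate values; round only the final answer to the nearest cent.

$3,749.27

Old assessed value = $1,917,910 × 0.18 = $345,223.8
New assessed value = $1,453,800 × 0.18 = $261,684
Combined rate = 0.0024 + 0.02773 + 0.0037 + 0.01105 = 0.04488
Old tax = $345,223.8 × 0.04488 = $15,493.644144
New tax = $261,684 × 0.04488 = $11,744.37792
Reduction = $15,493.644144 − $11,744.37792 = $3,749.266224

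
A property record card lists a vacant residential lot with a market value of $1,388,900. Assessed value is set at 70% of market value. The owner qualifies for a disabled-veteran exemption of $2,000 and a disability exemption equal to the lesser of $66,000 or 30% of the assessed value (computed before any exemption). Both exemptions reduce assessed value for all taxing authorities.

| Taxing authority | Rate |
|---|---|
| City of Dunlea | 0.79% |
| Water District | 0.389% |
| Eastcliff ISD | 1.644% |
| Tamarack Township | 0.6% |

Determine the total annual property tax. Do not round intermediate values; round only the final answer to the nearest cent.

$30,951.79

Assessed value = $1,388,900 × 0.7 = $972,230
Disability exemption = min($66,000, 30% × $972,230) = min($66,000, $291,669) = $66,000 (dollar cap binds)
Taxable value = $972,230 − $2,000 − $66,000 = $904,230
City of Dunlea: $904,230 × 0.0079 = $7,143.417
Water District: $904,230 × 0.00389 = $3,517.4547
Eastcliff ISD: $904,230 × 0.01644 = $14,865.5412
Tamarack Township: $904,230 × 0.006 = $5,425.38
Total = $30,951.7929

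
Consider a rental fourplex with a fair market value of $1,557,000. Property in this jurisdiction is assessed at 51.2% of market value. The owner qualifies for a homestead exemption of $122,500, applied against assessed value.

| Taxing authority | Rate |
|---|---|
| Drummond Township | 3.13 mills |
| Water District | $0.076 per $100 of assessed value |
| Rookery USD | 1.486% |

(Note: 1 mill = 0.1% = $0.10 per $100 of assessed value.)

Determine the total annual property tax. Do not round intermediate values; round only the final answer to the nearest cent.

Assessed value = $1,557,000 × 0.512 = $797,184
Taxable value = $797,184 − $122,500 = $674,684
Drummond Township: $674,684 × 0.00313 = $2,111.76092
Water District: $674,684 × 0.00076 = $512.75984
Rookery USD: $674,684 × 0.01486 = $10,025.80424
Total = $12,650.325

$12,650.33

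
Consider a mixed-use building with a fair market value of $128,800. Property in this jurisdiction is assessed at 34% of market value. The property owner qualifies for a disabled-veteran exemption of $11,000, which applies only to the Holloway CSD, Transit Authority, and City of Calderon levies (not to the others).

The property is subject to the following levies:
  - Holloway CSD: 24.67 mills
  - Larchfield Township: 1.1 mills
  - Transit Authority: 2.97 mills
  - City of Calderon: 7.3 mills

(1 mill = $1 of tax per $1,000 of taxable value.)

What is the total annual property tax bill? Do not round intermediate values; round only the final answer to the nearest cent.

$1,193.92

Assessed value = $128,800 × 0.34 = $43,792
Holloway CSD: ($43,792 − $11,000) × 0.02467 = $32,792 × 0.02467 = $808.97864
Larchfield Township: $43,792 × 0.0011 = $48.1712
Transit Authority: ($43,792 − $11,000) × 0.00297 = $32,792 × 0.00297 = $97.39224
City of Calderon: ($43,792 − $11,000) × 0.0073 = $32,792 × 0.0073 = $239.3816
Total = $1,193.92368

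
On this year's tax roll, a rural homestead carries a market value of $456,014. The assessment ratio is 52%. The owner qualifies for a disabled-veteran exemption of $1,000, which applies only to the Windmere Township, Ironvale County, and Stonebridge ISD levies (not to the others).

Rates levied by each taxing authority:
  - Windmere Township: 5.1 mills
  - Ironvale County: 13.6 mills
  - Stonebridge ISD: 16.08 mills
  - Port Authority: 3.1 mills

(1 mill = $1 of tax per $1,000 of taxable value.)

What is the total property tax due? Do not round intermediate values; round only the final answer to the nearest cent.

Assessed value = $456,014 × 0.52 = $237,127.28
Windmere Township: ($237,127.28 − $1,000) × 0.0051 = $236,127.28 × 0.0051 = $1,204.249128
Ironvale County: ($237,127.28 − $1,000) × 0.0136 = $236,127.28 × 0.0136 = $3,211.331008
Stonebridge ISD: ($237,127.28 − $1,000) × 0.01608 = $236,127.28 × 0.01608 = $3,796.9266624
Port Authority: $237,127.28 × 0.0031 = $735.094568
Total = $8,947.6013664

$8,947.60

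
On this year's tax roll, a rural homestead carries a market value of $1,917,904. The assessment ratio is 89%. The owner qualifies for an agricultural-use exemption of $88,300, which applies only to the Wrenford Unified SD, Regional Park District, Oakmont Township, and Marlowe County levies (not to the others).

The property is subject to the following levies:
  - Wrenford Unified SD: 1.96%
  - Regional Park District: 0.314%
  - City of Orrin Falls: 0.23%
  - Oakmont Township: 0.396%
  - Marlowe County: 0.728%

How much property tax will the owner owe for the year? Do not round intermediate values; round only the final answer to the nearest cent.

$58,927.15

Assessed value = $1,917,904 × 0.89 = $1,706,934.56
Wrenford Unified SD: ($1,706,934.56 − $88,300) × 0.0196 = $1,618,634.56 × 0.0196 = $31,725.237376
Regional Park District: ($1,706,934.56 − $88,300) × 0.00314 = $1,618,634.56 × 0.00314 = $5,082.5125184
City of Orrin Falls: $1,706,934.56 × 0.0023 = $3,925.949488
Oakmont Township: ($1,706,934.56 − $88,300) × 0.00396 = $1,618,634.56 × 0.00396 = $6,409.7928576
Marlowe County: ($1,706,934.56 − $88,300) × 0.00728 = $1,618,634.56 × 0.00728 = $11,783.6595968
Total = $58,927.1518368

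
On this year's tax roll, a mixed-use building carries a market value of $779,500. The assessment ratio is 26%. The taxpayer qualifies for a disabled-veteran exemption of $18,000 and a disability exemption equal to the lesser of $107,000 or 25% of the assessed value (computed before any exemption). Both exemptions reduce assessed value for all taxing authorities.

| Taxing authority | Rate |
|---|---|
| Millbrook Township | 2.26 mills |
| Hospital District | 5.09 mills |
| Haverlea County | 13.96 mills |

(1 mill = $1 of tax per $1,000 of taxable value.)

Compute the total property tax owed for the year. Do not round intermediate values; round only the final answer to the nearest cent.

$2,855.59

Assessed value = $779,500 × 0.26 = $202,670
Disability exemption = min($107,000, 25% × $202,670) = min($107,000, $50,667.5) = $50,667.5 (percentage binds)
Taxable value = $202,670 − $18,000 − $50,667.5 = $134,002.5
Millbrook Township: $134,002.5 × 0.00226 = $302.84565
Hospital District: $134,002.5 × 0.00509 = $682.072725
Haverlea County: $134,002.5 × 0.01396 = $1,870.6749
Total = $2,855.593275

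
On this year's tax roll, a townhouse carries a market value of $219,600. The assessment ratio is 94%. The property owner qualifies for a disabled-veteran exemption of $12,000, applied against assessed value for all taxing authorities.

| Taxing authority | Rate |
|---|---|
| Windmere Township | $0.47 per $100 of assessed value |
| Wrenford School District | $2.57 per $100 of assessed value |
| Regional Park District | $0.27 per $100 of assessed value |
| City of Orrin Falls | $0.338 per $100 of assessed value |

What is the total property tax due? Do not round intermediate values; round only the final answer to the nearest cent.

Assessed value = $219,600 × 0.94 = $206,424
Taxable value = $206,424 − $12,000 = $194,424
Windmere Township: $194,424 × 0.0047 = $913.7928
Wrenford School District: $194,424 × 0.0257 = $4,996.6968
Regional Park District: $194,424 × 0.0027 = $524.9448
City of Orrin Falls: $194,424 × 0.00338 = $657.15312
Total = $913.7928 + $4,996.6968 + $524.9448 + $657.15312 = $7,092.58752

$7,092.59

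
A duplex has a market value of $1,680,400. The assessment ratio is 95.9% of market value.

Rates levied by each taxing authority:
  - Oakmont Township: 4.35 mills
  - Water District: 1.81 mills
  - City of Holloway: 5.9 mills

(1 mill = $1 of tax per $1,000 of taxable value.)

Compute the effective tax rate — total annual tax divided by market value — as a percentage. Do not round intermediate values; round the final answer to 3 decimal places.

Assessed value = $1,680,400 × 0.959 = $1,611,503.6
Oakmont Township: $1,611,503.6 × 0.00435 = $7,010.04066
Water District: $1,611,503.6 × 0.00181 = $2,916.821516
City of Holloway: $1,611,503.6 × 0.0059 = $9,507.87124
Total tax = $19,434.733416
Effective rate = $19,434.733416 ÷ $1,680,400 = 1.157% of market value

1.157%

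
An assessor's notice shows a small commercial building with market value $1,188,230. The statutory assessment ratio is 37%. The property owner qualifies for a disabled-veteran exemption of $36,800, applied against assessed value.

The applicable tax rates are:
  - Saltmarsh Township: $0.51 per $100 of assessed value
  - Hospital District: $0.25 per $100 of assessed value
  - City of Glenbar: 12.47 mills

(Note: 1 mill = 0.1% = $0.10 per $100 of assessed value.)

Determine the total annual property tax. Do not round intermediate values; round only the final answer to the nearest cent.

Assessed value = $1,188,230 × 0.37 = $439,645.1
Taxable value = $439,645.1 − $36,800 = $402,845.1
Saltmarsh Township: $402,845.1 × 0.0051 = $2,054.51001
Hospital District: $402,845.1 × 0.0025 = $1,007.11275
City of Glenbar: $402,845.1 × 0.01247 = $5,023.478397
Total = $8,085.101157

$8,085.10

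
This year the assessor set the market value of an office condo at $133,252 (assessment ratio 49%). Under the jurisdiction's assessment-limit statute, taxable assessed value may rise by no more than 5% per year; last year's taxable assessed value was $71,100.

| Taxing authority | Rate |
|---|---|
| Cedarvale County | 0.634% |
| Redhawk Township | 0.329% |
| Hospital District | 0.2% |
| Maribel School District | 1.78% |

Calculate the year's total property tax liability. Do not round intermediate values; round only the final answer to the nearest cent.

Uncapped assessed value = $133,252 × 0.49 = $65,293.48
Cap limit = $71,100 × 1.05 = $74,655
Taxable assessed value = min($65,293.48, $74,655) = $65,293.48 (cap does not bind)
Cedarvale County: $65,293.48 × 0.00634 = $413.9606632
Redhawk Township: $65,293.48 × 0.00329 = $214.8155492
Hospital District: $65,293.48 × 0.002 = $130.58696
Maribel School District: $65,293.48 × 0.0178 = $1,162.223944
Total = $1,921.5871164

$1,921.59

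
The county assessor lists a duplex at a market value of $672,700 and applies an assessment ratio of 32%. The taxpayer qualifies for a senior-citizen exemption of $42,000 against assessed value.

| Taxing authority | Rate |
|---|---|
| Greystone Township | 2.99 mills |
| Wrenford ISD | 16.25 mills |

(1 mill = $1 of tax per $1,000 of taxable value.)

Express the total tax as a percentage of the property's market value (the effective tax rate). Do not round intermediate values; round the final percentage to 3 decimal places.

Assessed value = $672,700 × 0.32 = $215,264
Taxable value = $215,264 − $42,000 = $173,264
Greystone Township: $173,264 × 0.00299 = $518.05936
Wrenford ISD: $173,264 × 0.01625 = $2,815.54
Total tax = $3,333.59936
Effective rate = $3,333.59936 ÷ $672,700 = 0.496% of market value

0.496%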